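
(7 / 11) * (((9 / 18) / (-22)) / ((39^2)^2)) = -7 / 1119705444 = -0.00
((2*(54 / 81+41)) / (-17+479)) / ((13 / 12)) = 500 / 3003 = 0.17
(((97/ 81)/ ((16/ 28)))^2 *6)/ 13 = 2.03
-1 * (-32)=32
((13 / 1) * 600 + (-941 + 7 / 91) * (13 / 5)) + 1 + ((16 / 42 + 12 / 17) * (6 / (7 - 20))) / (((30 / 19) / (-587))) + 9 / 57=5541.24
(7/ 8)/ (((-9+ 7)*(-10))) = 7/ 160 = 0.04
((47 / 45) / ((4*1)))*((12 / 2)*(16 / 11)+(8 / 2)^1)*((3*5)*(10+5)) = 8225 / 11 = 747.73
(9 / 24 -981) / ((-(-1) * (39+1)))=-1569 / 64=-24.52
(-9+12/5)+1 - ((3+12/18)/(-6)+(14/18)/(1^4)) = -173/30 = -5.77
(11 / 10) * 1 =11 / 10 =1.10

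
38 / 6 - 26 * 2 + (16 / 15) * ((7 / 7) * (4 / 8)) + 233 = 2818 / 15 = 187.87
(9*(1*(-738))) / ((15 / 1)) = -442.80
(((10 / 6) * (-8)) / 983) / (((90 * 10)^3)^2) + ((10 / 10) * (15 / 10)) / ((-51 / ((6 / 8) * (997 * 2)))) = -29297209696368750000017 / 666068291325000000000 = -43.99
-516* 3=-1548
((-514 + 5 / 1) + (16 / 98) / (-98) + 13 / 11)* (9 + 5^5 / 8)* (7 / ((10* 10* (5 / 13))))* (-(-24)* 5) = -167225213649 / 37730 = -4432155.15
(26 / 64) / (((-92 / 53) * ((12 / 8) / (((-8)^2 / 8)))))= -689 / 552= -1.25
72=72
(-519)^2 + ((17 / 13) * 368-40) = 3507429 / 13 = 269802.23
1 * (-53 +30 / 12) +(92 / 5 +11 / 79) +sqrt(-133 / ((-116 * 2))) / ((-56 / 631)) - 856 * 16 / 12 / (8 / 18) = -2053969 / 790 - 631 * sqrt(7714) / 6496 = -2608.49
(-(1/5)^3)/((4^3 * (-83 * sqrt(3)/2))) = sqrt(3)/996000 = 0.00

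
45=45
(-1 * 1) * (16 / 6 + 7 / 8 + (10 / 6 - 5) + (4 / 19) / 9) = -317 / 1368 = -0.23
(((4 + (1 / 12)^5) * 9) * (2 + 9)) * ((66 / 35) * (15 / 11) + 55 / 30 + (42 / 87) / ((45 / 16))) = 915424983209 / 505128960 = 1812.26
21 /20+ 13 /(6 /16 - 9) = -631 /1380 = -0.46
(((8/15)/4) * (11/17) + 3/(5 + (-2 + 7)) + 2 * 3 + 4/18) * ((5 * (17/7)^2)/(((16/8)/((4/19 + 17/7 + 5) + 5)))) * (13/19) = 3756246611/4457628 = 842.66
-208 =-208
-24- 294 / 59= -1710 / 59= -28.98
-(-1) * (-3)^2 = 9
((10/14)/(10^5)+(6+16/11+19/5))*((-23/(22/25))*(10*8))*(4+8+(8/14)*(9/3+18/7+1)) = -76936796829/207515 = -370752.94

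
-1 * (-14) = 14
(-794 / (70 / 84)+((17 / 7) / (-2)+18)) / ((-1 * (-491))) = -65521 / 34370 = -1.91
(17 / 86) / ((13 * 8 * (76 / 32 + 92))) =17 / 844090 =0.00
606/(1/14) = 8484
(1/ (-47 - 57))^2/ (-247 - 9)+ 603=1669644287/ 2768896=603.00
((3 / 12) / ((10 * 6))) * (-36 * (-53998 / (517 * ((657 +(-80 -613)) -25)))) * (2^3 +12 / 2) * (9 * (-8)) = 40822488 / 157685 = 258.89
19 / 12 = 1.58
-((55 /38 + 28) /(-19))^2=-1252161 /521284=-2.40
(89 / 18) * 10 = 445 / 9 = 49.44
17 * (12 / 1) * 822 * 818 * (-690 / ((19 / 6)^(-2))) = -949093677960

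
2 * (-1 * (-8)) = 16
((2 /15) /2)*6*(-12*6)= -144 /5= -28.80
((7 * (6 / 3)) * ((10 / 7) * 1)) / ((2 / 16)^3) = 10240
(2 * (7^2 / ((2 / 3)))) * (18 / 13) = 2646 / 13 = 203.54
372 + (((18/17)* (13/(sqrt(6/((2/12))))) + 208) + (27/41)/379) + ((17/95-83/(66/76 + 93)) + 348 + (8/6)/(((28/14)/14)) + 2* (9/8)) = 2739829053541/2911076260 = 941.17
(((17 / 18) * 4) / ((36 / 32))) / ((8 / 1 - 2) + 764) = 136 / 31185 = 0.00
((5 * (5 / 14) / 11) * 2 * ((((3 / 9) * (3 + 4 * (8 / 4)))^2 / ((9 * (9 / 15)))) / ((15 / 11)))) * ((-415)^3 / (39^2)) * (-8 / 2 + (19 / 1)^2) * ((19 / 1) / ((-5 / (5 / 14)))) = 69834847878125 / 5174442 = 13496111.83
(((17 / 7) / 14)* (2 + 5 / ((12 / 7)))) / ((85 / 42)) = 59 / 140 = 0.42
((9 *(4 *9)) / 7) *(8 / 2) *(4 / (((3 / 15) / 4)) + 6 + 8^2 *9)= 122564.57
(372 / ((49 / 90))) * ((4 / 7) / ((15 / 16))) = 416.47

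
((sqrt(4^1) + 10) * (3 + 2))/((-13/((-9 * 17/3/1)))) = 3060/13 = 235.38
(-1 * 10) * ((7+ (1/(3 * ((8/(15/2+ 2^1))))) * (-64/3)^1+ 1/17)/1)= 2120/153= 13.86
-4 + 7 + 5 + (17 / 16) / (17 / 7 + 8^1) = 9463 / 1168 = 8.10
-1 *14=-14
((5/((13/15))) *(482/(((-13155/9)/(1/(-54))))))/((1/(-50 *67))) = -4036750/34203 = -118.02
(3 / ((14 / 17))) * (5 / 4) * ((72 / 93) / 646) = 45 / 8246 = 0.01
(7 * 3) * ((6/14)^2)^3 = 2187/16807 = 0.13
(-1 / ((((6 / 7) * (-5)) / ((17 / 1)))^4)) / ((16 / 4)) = -200533921 / 3240000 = -61.89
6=6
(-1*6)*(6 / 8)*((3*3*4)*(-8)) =1296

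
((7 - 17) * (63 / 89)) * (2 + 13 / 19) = -32130 / 1691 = -19.00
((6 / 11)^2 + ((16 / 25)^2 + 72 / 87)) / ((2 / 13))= 21877726 / 2193125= 9.98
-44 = -44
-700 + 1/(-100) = -70001/100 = -700.01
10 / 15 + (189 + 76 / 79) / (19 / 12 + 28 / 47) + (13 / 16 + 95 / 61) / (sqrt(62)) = 2313* sqrt(62) / 60512 + 25586026 / 291273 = 88.14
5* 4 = 20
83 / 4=20.75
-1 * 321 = -321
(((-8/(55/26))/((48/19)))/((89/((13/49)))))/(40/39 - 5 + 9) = -41743/47011580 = -0.00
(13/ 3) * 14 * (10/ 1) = 1820/ 3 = 606.67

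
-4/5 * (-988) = 3952/5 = 790.40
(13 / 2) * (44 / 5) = 286 / 5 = 57.20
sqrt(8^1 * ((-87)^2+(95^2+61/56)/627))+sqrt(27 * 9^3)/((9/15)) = 135 * sqrt(3)+sqrt(1073141489)/133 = 480.13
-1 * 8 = -8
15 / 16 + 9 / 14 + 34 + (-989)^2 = 109553537 / 112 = 978156.58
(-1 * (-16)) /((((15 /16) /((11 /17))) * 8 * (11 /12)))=128 /85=1.51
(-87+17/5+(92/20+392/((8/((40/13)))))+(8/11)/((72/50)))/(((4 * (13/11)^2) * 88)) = 93017/632736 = 0.15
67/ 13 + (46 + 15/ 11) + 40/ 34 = 130530/ 2431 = 53.69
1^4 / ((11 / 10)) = 10 / 11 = 0.91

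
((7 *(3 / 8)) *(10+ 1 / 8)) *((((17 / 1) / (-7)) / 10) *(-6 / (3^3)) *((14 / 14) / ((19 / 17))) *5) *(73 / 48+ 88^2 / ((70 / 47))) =22726983987 / 680960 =33374.92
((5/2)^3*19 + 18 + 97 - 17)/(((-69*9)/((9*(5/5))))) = -1053/184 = -5.72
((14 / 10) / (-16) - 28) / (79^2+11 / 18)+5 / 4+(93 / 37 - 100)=-16002616321 / 166276520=-96.24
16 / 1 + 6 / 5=86 / 5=17.20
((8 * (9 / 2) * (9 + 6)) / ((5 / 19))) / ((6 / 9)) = 3078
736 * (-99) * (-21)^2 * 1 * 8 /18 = -14281344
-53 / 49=-1.08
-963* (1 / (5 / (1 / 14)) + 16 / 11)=-1089153 / 770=-1414.48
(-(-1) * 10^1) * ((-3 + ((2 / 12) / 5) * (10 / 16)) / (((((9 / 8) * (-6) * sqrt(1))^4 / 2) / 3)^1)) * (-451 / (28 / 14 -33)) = -20637760 / 16474671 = -1.25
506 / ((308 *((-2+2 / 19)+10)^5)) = 56950277 / 1212639302336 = 0.00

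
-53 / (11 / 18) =-954 / 11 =-86.73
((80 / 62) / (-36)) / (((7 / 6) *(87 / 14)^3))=-7840 / 61240779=-0.00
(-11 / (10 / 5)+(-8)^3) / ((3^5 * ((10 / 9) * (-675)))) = 23 / 8100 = 0.00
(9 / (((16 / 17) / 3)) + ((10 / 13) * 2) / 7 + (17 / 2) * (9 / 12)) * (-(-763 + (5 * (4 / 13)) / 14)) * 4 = 107666.01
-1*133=-133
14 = 14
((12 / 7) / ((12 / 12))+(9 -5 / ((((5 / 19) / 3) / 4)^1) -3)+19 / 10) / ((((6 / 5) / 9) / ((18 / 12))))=-137583 / 56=-2456.84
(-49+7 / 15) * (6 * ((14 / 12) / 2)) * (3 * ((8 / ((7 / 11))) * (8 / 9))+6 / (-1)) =-210392 / 45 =-4675.38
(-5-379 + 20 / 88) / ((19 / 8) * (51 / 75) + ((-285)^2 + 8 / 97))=-81897100 / 17333777241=-0.00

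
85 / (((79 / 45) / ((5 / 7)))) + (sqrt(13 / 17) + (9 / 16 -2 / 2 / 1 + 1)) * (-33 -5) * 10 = -380 * sqrt(221) / 17 -396315 / 2212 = -511.47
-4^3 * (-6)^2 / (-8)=288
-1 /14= -0.07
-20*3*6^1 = -360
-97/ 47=-2.06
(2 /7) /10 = 1 /35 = 0.03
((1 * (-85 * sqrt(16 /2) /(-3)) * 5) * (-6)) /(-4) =425 * sqrt(2) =601.04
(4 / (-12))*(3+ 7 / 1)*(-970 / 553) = 9700 / 1659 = 5.85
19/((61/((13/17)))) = 247/1037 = 0.24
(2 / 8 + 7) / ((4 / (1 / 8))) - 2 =-227 / 128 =-1.77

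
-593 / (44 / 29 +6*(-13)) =7.75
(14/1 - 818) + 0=-804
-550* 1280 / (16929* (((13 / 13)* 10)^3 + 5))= -12800 / 309339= -0.04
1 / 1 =1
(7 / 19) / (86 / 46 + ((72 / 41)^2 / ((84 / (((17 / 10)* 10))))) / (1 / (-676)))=-0.00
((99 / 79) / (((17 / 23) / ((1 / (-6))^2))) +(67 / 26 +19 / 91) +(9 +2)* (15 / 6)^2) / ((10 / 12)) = 807540 / 9401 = 85.90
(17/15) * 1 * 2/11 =34/165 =0.21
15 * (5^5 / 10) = 9375 / 2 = 4687.50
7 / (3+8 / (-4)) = 7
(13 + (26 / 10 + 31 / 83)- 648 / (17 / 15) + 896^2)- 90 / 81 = 802259.10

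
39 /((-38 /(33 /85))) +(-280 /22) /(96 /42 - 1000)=-5981693 /15508845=-0.39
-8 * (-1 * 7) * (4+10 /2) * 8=4032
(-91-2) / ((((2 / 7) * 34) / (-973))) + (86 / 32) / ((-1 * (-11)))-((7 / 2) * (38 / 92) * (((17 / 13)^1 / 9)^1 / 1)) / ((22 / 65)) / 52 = 13636670531 / 1463904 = 9315.28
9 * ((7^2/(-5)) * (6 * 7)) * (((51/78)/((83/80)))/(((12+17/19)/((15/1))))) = -2930256/1079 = -2715.71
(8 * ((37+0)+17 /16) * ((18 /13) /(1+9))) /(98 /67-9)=-367227 /65650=-5.59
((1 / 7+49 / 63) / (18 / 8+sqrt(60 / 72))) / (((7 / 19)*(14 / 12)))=2736 / 2401-608*sqrt(30) / 7203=0.68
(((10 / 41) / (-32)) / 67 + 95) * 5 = 20877175 / 43952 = 475.00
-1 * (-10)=10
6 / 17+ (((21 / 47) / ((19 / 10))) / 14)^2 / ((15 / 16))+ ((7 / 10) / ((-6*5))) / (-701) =1007174068631 / 2850959919900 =0.35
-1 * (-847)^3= 607645423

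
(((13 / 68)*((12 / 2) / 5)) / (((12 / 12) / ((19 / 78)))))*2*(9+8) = 19 / 10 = 1.90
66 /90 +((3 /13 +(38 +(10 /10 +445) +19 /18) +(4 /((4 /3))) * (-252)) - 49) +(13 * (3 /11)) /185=-151886123 /476190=-318.96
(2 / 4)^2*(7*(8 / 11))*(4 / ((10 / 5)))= 28 / 11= 2.55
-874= -874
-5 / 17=-0.29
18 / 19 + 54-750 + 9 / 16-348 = -316917 / 304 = -1042.49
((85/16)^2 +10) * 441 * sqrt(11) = 4315185 * sqrt(11)/256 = 55905.66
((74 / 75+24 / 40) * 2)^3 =13481272 / 421875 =31.96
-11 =-11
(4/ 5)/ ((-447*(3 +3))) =-2/ 6705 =-0.00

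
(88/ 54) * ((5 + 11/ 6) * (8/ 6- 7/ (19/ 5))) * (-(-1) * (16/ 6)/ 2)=-104632/ 13851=-7.55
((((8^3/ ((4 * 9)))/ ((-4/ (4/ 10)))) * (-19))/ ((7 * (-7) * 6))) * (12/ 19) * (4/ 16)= -32/ 2205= -0.01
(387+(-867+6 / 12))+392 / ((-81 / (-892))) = 621649 / 162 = 3837.34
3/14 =0.21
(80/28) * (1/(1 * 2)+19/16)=4.82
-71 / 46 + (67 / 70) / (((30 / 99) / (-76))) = -1944839 / 8050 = -241.59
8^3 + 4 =516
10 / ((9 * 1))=10 / 9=1.11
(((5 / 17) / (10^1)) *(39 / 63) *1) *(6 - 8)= -13 / 357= -0.04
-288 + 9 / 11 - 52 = -3731 / 11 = -339.18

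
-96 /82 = -48 /41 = -1.17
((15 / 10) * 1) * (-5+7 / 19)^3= -1022208 / 6859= -149.03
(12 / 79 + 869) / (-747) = -68663 / 59013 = -1.16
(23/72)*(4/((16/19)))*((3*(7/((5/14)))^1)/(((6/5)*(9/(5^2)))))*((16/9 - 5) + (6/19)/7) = -15307075/23328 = -656.17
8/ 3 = 2.67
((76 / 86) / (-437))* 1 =-2 / 989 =-0.00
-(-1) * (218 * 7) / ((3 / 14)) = 7121.33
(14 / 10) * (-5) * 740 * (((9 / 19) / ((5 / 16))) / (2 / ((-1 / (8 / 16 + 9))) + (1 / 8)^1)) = 1193472 / 2869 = 415.99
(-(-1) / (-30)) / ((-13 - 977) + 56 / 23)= 23 / 681420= 0.00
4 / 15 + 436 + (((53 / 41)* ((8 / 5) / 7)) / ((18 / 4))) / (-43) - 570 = -133.73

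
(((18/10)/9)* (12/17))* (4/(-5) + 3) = 132/425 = 0.31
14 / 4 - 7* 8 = -105 / 2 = -52.50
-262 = -262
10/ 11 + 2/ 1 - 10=-78/ 11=-7.09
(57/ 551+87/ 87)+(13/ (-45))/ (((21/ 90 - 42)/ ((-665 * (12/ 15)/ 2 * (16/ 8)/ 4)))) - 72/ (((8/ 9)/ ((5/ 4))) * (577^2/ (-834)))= 4533068269/ 10369406634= 0.44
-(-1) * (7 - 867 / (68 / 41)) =-2063 / 4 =-515.75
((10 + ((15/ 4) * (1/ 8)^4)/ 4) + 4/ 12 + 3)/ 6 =2621485/ 1179648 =2.22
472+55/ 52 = 24599/ 52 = 473.06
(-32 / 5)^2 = 1024 / 25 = 40.96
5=5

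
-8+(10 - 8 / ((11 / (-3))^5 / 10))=2.12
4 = 4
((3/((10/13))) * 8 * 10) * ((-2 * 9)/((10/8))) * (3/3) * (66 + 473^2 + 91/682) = -1714320852192/1705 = -1005466775.48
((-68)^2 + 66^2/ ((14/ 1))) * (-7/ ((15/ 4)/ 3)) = -138184/ 5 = -27636.80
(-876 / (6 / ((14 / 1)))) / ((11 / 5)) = -10220 / 11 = -929.09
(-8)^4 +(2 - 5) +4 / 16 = 16373 / 4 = 4093.25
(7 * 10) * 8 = 560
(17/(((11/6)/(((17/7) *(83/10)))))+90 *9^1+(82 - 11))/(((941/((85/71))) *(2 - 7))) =-6989482/25722235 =-0.27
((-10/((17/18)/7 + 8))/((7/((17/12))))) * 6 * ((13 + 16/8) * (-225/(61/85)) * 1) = 17556750/2501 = 7019.89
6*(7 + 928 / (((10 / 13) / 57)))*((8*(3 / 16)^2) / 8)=9284193 / 640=14506.55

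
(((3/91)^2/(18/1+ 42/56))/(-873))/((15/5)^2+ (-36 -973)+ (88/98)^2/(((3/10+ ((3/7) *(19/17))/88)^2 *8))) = 85258683/1282699628900316250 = 0.00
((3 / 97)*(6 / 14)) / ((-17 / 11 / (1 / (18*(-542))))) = 11 / 12512612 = 0.00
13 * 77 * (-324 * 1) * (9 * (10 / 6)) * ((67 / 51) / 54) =-2012010 / 17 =-118353.53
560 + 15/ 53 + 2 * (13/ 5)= 565.48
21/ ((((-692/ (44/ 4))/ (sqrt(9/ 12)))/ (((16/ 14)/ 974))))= -33*sqrt(3)/ 168502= -0.00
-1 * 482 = -482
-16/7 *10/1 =-160/7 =-22.86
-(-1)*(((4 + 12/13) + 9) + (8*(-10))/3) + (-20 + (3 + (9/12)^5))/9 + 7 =-911273/119808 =-7.61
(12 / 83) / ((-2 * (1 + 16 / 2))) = -2 / 249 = -0.01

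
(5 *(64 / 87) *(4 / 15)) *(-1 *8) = -2048 / 261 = -7.85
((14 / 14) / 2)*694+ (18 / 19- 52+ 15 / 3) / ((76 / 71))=438943 / 1444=303.98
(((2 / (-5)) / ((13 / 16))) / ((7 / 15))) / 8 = -12 / 91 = -0.13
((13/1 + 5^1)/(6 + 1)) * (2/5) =36/35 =1.03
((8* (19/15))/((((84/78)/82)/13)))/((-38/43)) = -1191788/105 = -11350.36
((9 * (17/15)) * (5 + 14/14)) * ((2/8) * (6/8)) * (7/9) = 357/40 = 8.92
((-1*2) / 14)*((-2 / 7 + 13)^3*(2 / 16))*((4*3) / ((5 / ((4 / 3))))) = -1409938 / 12005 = -117.45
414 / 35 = 11.83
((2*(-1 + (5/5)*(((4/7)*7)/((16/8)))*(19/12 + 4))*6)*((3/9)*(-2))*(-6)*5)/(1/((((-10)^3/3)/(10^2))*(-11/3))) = 268400/9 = 29822.22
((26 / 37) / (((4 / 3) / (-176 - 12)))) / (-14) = 1833 / 259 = 7.08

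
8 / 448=1 / 56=0.02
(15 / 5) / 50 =3 / 50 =0.06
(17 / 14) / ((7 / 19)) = 323 / 98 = 3.30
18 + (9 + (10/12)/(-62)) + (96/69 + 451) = 4101557/8556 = 479.38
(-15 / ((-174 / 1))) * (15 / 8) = 75 / 464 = 0.16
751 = 751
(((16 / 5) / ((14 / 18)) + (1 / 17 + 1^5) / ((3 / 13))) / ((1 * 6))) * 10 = 1726 / 119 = 14.50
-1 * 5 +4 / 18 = -43 / 9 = -4.78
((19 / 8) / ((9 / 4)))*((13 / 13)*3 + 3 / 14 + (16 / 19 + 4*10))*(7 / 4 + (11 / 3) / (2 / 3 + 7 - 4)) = 128909 / 1008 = 127.89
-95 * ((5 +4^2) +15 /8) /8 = -17385 /64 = -271.64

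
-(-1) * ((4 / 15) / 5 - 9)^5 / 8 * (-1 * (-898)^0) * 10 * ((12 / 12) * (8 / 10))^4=29347.85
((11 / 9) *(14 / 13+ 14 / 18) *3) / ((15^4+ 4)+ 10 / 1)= 2387 / 17774289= 0.00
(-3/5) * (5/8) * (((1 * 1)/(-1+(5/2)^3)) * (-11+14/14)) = 10/39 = 0.26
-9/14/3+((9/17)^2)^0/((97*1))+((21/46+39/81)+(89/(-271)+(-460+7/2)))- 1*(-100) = -81381518381/228539178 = -356.09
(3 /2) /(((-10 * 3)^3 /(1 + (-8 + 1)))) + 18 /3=18001 /3000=6.00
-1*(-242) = 242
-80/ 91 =-0.88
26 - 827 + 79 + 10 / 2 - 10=-727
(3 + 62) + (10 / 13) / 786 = 332090 / 5109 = 65.00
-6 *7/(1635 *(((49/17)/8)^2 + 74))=-258944/747252225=-0.00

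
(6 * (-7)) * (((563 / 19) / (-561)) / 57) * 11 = 7882 / 18411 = 0.43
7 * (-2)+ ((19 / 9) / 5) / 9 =-5651 / 405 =-13.95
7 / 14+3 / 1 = 3.50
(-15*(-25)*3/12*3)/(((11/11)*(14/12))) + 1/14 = 1688/7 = 241.14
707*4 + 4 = 2832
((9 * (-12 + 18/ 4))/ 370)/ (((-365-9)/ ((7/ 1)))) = 189/ 55352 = 0.00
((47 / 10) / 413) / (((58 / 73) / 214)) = 367117 / 119770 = 3.07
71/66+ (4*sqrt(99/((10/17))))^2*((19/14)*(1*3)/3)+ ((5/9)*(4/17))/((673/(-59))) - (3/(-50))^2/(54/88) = 36229526706713/9910766250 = 3655.57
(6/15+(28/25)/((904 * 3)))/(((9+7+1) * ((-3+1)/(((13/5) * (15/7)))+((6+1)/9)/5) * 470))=-264693/1074415300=-0.00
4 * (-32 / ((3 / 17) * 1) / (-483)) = 2176 / 1449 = 1.50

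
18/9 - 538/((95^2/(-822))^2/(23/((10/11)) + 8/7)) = -330734357846/2850771875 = -116.02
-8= -8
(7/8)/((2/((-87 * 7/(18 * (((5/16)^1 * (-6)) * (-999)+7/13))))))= -18473/2338332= -0.01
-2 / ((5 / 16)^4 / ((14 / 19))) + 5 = -1775633 / 11875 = -149.53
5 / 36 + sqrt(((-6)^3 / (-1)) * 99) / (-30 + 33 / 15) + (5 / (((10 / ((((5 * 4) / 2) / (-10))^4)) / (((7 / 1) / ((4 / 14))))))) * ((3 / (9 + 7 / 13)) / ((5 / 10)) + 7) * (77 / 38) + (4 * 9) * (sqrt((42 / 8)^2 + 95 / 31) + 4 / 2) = -90 * sqrt(66) / 139 + 9 * sqrt(470921) / 31 + 22180193 / 84816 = 455.48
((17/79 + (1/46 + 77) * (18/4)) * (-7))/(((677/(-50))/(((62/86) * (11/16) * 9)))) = 1353771116775/1692629984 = 799.80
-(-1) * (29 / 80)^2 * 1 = 841 / 6400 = 0.13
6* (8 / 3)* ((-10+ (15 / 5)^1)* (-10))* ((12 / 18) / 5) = 448 / 3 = 149.33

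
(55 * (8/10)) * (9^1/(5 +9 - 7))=56.57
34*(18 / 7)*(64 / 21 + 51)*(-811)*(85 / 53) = -15961209900 / 2597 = -6146018.44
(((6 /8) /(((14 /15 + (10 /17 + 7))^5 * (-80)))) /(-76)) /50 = 0.00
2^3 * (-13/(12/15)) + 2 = -128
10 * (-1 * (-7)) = 70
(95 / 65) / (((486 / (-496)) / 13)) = -4712 / 243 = -19.39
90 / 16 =45 / 8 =5.62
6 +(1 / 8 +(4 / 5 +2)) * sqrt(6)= 6 +117 * sqrt(6) / 40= 13.16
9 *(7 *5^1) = 315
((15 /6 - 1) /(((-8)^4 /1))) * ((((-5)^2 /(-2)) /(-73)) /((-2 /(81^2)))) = -0.21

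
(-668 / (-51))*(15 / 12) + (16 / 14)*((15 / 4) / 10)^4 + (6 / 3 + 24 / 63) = 18.78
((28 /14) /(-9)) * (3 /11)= -2 /33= -0.06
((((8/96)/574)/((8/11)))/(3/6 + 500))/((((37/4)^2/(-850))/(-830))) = 352750/107262519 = 0.00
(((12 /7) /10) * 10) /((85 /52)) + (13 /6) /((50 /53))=119431 /35700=3.35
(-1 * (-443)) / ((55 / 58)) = 467.16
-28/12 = -7/3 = -2.33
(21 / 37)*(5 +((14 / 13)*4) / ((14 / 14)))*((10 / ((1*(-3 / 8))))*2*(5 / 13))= -108.36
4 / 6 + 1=5 / 3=1.67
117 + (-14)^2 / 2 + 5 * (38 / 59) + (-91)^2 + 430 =526824 / 59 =8929.22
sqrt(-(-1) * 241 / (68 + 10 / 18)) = 3 * sqrt(148697) / 617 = 1.87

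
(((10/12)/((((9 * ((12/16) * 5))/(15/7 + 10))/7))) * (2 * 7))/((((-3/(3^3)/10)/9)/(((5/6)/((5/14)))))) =-166600/3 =-55533.33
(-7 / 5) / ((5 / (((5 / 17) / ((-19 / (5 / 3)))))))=7 / 969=0.01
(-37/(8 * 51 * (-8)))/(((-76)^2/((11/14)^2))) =4477/3695161344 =0.00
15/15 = 1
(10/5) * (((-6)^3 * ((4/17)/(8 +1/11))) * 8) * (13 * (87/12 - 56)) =96370560/1513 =63695.02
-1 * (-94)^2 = -8836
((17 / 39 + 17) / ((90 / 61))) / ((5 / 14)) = 58072 / 1755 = 33.09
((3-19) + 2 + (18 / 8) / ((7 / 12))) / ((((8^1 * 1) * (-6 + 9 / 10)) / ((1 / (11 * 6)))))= 355 / 94248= 0.00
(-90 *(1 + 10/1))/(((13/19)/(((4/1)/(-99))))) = 760/13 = 58.46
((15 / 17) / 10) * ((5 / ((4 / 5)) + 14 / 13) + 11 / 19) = 23433 / 33592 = 0.70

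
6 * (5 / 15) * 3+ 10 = 16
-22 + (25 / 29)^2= -17877 / 841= -21.26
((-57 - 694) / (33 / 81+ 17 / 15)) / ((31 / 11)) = -1115235 / 6448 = -172.96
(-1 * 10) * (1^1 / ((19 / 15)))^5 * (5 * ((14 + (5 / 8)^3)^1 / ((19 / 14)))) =-969171328125 / 6021872768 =-160.94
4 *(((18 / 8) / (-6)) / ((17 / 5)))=-15 / 34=-0.44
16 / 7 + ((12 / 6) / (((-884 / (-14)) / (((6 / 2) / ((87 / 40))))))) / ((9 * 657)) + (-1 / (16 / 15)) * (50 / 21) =113704931 / 2122199352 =0.05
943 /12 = 78.58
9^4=6561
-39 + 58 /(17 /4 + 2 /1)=-743 /25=-29.72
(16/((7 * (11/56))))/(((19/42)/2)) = 10752/209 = 51.44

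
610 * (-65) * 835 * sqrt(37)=-33107750 * sqrt(37)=-201386581.16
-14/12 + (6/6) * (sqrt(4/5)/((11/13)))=-7/6 + 26 * sqrt(5)/55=-0.11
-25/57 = -0.44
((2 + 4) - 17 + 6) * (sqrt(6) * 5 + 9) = -106.24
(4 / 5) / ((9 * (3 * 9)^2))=4 / 32805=0.00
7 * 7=49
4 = 4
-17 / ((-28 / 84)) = 51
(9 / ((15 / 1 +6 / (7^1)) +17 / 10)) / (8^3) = 315 / 314624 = 0.00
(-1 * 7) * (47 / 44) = -7.48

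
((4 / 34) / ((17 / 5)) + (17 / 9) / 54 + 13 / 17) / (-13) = -117179 / 1825902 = -0.06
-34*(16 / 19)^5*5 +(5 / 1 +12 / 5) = -799673937 / 12380495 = -64.59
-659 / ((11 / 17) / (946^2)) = -911431268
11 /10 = 1.10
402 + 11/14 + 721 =15733/14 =1123.79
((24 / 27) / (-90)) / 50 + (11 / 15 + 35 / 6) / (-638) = -135527 / 12919500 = -0.01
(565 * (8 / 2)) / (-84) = -565 / 21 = -26.90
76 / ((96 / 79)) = 1501 / 24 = 62.54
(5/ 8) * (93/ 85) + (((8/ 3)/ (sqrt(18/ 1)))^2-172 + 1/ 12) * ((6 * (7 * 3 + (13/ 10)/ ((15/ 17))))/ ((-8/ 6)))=3184847461/ 183600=17346.66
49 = 49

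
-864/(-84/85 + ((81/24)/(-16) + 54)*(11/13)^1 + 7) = -122204160/7287779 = -16.77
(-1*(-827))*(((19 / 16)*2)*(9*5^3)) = 17677125 / 8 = 2209640.62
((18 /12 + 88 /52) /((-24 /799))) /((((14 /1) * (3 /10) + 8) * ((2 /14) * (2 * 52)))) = -2321095 /3958656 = -0.59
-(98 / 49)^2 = -4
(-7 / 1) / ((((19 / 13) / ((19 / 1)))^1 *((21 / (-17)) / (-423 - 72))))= -36465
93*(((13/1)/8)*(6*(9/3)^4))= 73446.75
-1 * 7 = -7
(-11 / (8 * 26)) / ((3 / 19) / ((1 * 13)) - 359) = 209 / 1418720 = 0.00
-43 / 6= -7.17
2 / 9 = 0.22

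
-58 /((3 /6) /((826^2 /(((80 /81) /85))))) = -6811331877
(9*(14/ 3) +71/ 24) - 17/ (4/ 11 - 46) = 273073/ 6024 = 45.33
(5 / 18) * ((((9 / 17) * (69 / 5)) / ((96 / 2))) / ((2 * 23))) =1 / 1088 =0.00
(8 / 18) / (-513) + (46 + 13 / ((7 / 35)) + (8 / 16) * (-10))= 106.00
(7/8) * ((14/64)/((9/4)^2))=49/1296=0.04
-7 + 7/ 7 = -6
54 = 54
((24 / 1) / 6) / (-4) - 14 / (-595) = -83 / 85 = -0.98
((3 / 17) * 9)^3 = 19683 / 4913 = 4.01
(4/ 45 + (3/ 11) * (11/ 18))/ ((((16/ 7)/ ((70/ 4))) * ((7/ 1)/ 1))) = 161/ 576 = 0.28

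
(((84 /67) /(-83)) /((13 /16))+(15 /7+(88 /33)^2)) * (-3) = -42062147 /1518153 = -27.71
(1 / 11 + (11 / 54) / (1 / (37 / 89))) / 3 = 0.06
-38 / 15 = -2.53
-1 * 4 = -4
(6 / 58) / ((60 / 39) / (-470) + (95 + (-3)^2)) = 1833 / 1842718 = 0.00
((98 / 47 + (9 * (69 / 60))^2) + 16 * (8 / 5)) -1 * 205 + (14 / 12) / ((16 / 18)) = -647471 / 9400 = -68.88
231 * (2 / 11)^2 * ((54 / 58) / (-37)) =-2268 / 11803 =-0.19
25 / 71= 0.35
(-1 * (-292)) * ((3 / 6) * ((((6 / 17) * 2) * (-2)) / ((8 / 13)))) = -334.94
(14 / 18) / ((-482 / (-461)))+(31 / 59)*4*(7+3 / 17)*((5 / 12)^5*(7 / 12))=77084932841 / 90222626304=0.85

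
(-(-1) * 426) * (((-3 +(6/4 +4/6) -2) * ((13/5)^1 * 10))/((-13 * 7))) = 344.86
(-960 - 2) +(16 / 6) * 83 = -2222 / 3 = -740.67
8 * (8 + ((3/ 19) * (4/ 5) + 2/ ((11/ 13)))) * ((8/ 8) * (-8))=-701568/ 1045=-671.36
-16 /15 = -1.07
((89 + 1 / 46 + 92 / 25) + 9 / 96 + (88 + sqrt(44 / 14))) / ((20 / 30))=3 *sqrt(154) / 14 + 9979911 / 36800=273.85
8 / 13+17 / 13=25 / 13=1.92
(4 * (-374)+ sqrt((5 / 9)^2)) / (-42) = 13459 / 378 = 35.61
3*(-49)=-147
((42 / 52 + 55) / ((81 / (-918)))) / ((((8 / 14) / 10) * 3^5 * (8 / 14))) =-6043415 / 75816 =-79.71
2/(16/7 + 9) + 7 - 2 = 409/79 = 5.18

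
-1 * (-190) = 190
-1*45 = -45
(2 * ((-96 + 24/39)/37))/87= -2480/41847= -0.06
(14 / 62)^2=49 / 961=0.05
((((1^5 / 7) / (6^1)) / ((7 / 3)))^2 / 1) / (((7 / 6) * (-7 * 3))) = -1 / 235298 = -0.00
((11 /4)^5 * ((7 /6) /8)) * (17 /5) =19165069 /245760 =77.98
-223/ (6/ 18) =-669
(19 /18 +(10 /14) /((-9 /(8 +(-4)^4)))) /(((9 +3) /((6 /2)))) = -2507 /504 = -4.97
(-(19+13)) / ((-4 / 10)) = 80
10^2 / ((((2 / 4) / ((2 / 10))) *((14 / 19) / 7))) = 380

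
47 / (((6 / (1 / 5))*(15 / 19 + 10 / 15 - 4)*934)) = -893 / 1354300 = -0.00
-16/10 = -8/5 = -1.60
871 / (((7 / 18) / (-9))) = -141102 / 7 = -20157.43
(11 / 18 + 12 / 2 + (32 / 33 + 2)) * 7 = 13279 / 198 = 67.07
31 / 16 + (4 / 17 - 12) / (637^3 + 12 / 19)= 2588108648613 / 1335798043568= 1.94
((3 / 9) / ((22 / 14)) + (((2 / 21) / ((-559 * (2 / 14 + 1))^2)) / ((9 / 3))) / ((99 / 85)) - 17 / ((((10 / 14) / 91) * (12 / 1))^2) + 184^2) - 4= 7113329466411301 / 222736456800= 31936.08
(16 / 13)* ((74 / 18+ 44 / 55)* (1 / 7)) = 272 / 315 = 0.86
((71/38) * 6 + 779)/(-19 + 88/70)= -525490/11799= -44.54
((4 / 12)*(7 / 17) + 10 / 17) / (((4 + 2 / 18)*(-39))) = -1 / 221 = -0.00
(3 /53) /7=3 /371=0.01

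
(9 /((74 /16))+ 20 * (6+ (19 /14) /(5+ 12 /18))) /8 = 279009 /17612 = 15.84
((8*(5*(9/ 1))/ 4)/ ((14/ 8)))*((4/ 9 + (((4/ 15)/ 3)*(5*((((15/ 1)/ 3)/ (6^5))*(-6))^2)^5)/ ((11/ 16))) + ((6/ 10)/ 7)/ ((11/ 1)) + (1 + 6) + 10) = 12630611402389973227349443215164123/ 14072421008665571606572535119872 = 897.54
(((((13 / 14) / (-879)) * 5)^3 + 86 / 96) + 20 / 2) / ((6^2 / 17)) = 690383009777119 / 134178591500352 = 5.15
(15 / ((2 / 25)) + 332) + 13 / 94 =24423 / 47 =519.64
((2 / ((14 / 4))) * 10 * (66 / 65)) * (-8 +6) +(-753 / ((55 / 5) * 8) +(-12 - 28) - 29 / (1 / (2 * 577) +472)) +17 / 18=-258563816519 / 4361869512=-59.28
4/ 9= 0.44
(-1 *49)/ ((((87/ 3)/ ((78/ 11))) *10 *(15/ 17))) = -10829/ 7975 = -1.36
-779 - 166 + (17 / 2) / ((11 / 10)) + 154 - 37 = -9023 / 11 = -820.27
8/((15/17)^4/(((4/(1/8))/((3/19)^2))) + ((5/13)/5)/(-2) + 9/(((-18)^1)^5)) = -41146818427728/195416888749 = -210.56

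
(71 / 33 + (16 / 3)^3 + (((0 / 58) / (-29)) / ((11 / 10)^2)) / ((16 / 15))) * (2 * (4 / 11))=365560 / 3267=111.89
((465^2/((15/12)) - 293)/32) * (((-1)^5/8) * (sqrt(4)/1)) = -172687/128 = -1349.12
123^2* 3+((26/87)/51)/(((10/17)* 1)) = 59230048/1305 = 45387.01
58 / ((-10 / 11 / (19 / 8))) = -6061 / 40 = -151.52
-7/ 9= -0.78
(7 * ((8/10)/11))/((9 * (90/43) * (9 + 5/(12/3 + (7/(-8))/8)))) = 49966/19015425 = 0.00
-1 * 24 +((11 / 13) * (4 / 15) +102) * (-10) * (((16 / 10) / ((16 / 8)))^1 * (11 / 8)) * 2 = -443228 / 195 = -2272.96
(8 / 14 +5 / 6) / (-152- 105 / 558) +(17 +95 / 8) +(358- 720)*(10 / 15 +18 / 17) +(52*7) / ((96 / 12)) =-44485791179 / 80844792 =-550.26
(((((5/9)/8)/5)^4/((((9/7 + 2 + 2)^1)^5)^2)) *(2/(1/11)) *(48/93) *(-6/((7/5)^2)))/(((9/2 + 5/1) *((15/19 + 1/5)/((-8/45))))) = 0.00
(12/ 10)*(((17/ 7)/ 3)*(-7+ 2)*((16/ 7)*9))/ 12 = -408/ 49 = -8.33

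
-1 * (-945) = 945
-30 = -30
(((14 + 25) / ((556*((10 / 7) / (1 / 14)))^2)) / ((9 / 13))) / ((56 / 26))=2197 / 10386969600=0.00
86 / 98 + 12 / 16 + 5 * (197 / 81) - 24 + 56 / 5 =78431 / 79380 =0.99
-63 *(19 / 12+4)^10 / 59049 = -12759864631862330143 / 406239826673664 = -31409.68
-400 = -400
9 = 9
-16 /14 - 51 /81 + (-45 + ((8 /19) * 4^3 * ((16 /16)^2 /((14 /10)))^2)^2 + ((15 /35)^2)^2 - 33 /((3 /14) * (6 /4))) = 39.62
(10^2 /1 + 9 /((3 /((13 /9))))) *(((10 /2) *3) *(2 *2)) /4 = 1565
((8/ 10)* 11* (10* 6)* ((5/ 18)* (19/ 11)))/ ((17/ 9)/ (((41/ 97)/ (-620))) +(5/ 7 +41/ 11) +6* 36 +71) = -7197960/ 70442531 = -0.10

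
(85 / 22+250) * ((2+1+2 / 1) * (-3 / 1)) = -83775 / 22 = -3807.95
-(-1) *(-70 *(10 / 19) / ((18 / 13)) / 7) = -650 / 171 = -3.80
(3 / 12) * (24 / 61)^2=144 / 3721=0.04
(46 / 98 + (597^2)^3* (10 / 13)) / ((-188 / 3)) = -555732812559647.25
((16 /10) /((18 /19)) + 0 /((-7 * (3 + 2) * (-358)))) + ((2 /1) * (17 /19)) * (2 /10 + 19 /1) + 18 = 54.05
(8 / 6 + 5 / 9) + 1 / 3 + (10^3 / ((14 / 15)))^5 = 213574218750000336140 / 151263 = 1411939593621707.46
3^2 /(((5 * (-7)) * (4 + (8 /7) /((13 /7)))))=-39 /700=-0.06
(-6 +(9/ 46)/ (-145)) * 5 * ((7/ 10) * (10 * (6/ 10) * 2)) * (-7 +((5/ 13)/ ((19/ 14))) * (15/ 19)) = 26732206809/ 15651155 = 1708.00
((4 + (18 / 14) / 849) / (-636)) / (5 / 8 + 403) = -15854 / 1017067191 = -0.00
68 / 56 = 17 / 14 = 1.21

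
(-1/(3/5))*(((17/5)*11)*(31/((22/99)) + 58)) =-73865/6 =-12310.83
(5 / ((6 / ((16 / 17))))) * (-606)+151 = -5513 / 17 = -324.29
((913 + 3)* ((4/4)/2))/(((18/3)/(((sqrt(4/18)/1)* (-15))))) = -1145* sqrt(2)/3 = -539.76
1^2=1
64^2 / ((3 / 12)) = 16384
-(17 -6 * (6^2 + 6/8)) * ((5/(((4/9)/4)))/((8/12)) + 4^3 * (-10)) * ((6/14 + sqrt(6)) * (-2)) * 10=6990225/7 + 2330075 * sqrt(6)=6706098.38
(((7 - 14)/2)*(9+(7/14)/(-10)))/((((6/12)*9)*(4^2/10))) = -1253/288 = -4.35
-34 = -34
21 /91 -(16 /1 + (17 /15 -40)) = 23.10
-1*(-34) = 34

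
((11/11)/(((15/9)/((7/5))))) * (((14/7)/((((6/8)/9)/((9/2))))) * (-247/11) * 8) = -4481568/275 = -16296.61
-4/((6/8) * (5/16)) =-256/15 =-17.07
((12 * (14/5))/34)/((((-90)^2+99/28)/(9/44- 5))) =-0.00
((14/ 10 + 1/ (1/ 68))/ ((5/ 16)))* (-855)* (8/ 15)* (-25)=2531712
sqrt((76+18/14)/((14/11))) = sqrt(11902)/14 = 7.79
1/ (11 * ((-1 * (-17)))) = 1/ 187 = 0.01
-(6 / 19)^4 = -1296 / 130321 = -0.01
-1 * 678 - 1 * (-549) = -129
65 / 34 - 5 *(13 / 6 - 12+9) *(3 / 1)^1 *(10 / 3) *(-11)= -456.42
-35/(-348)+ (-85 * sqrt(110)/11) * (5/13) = 35/348 -425 * sqrt(110)/143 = -31.07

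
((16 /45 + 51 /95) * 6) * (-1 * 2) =-3052 /285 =-10.71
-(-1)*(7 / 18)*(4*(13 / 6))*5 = 455 / 27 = 16.85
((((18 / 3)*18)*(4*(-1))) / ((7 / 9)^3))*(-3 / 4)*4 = 944784 / 343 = 2754.47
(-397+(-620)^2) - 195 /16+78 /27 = 383993.70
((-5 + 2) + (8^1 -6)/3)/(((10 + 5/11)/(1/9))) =-77/3105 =-0.02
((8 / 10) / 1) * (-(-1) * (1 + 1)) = 1.60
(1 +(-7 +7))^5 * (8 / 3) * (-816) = -2176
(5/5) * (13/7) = 13/7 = 1.86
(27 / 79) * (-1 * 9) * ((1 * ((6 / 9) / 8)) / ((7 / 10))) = -405 / 1106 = -0.37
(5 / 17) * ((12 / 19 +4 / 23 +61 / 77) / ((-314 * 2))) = -268805 / 359236724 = -0.00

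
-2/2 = -1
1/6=0.17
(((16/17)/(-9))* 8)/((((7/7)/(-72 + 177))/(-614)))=2750720/51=53935.69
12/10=6/5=1.20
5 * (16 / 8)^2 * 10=200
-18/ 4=-9/ 2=-4.50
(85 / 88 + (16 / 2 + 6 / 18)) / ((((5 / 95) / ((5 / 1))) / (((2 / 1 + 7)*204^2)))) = 3639709350 / 11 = 330882668.18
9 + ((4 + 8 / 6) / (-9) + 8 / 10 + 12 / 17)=22751 / 2295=9.91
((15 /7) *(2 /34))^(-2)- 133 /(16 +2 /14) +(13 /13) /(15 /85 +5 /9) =159650441 /2847600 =56.06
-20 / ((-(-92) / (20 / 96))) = -25 / 552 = -0.05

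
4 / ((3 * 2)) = 2 / 3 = 0.67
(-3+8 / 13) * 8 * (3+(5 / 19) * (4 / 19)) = -273544 / 4693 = -58.29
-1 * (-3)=3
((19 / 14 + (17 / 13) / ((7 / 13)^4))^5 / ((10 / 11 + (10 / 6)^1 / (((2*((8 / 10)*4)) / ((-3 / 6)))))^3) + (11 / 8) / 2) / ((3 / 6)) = 133144453094420284405844848860979 / 22732043640713767819834312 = 5857126.41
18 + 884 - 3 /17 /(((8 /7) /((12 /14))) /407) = 57673 /68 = 848.13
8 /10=4 /5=0.80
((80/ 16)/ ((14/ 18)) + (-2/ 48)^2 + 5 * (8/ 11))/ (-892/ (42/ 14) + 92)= -446477/ 9106944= -0.05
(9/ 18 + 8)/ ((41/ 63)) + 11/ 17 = 19109/ 1394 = 13.71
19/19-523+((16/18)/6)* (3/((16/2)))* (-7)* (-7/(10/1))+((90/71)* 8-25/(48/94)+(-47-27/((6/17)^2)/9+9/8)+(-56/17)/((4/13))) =-34827293/54315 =-641.21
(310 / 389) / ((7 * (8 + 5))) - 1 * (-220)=7788090 / 35399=220.01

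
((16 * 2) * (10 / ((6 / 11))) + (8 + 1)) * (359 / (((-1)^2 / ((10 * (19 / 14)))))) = 2902173.10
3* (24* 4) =288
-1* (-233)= 233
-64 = -64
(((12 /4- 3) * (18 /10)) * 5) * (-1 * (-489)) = 0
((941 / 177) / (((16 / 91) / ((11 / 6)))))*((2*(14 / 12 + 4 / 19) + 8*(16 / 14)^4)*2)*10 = 1510290033395 / 83052648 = 18184.73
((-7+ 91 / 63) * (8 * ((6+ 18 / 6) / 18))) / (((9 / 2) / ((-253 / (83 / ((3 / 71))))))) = 101200 / 159111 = 0.64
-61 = -61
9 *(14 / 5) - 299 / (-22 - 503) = 13529 / 525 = 25.77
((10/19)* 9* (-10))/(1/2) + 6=-1686/19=-88.74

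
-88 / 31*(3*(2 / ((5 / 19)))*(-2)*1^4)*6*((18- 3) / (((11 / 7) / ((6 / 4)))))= 344736 / 31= 11120.52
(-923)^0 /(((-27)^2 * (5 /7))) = 7 /3645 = 0.00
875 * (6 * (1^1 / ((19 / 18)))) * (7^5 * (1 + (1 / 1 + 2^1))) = 6353046000 / 19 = 334370842.11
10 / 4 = 5 / 2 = 2.50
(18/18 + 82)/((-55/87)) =-7221/55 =-131.29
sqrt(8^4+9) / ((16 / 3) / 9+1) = 27 * sqrt(4105) / 43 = 40.23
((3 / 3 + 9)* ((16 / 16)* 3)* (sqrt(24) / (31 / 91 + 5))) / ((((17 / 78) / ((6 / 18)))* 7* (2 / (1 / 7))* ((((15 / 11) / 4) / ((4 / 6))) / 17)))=29744* sqrt(6) / 5103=14.28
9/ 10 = 0.90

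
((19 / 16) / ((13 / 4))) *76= 361 / 13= 27.77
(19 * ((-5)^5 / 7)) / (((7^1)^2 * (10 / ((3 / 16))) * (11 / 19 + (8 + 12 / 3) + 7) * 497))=-225625 / 676428928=-0.00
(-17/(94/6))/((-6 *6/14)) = 119/282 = 0.42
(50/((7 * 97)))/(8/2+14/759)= 759/41419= 0.02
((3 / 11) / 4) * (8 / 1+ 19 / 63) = 523 / 924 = 0.57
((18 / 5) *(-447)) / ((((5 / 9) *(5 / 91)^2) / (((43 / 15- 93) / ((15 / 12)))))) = 1080987695424 / 15625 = 69183212.51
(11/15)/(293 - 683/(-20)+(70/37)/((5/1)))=1628/727113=0.00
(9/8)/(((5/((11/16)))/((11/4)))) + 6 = 16449/2560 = 6.43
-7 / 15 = -0.47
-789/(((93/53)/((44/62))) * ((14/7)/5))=-766645/961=-797.76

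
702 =702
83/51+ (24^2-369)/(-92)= -127/204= -0.62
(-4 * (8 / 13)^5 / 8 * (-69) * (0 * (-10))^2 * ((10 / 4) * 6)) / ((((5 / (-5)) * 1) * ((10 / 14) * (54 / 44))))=0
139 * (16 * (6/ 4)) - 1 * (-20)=3356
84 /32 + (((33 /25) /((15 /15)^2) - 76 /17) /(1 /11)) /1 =-32.03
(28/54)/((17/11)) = 0.34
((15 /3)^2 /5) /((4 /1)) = 5 /4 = 1.25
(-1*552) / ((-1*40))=69 / 5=13.80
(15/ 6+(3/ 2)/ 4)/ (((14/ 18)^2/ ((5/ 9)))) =1035/ 392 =2.64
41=41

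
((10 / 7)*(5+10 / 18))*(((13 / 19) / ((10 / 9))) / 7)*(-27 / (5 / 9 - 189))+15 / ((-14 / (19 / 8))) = -964995 / 394744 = -2.44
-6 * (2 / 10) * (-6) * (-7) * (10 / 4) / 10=-63 / 5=-12.60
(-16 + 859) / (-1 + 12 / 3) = 281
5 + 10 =15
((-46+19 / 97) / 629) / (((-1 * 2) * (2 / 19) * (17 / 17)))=84417 / 244052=0.35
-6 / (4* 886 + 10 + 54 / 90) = -30 / 17773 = -0.00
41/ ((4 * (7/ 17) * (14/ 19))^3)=22.94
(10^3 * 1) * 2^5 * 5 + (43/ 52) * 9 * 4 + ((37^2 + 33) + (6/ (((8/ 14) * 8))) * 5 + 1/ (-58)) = 973795913/ 6032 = 161438.31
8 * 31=248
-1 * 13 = -13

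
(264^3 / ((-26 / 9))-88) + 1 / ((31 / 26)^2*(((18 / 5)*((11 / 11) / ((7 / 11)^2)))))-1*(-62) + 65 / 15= -86651689294397 / 13604877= -6369163.74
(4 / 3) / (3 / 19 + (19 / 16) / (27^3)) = 7978176 / 945145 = 8.44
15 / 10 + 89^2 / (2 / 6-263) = -22581 / 788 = -28.66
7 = 7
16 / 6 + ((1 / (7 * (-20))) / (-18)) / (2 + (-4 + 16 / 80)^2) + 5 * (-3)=-2554771 / 207144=-12.33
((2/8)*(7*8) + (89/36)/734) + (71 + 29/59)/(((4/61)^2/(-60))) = -1555213356545/1559016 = -997560.87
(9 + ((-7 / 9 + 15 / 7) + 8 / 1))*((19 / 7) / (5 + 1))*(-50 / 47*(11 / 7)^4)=-8046327575 / 149296581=-53.89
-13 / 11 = -1.18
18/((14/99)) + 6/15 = 4469/35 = 127.69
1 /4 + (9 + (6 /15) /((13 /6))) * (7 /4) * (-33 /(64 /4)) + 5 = -27.90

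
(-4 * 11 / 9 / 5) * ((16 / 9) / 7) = -704 / 2835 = -0.25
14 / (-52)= -7 / 26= -0.27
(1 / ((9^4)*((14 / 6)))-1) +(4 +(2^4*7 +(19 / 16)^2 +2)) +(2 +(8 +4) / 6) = 479738389 / 3919104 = 122.41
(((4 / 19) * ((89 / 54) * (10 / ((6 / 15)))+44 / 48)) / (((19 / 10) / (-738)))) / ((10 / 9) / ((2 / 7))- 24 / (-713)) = -7978855020 / 9086731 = -878.08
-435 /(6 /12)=-870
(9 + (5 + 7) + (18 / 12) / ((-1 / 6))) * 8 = 96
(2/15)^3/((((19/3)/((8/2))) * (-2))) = -16/21375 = -0.00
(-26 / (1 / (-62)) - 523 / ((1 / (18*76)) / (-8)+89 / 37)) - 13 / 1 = 1345615077 / 973979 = 1381.56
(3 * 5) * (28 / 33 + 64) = 10700 / 11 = 972.73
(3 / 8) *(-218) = -327 / 4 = -81.75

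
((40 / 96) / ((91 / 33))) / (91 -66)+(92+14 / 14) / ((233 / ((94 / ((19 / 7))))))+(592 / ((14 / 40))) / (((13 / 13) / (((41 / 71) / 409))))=3794328131103 / 233971288460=16.22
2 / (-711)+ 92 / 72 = 1813 / 1422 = 1.27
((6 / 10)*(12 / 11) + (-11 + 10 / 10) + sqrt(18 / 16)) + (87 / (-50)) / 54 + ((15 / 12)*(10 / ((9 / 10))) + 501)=3*sqrt(2) / 4 + 1668187 / 3300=506.57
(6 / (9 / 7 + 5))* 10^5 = 1050000 / 11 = 95454.55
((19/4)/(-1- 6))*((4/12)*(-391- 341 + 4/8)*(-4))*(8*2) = -31768/3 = -10589.33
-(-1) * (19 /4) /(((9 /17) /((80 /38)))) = 170 /9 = 18.89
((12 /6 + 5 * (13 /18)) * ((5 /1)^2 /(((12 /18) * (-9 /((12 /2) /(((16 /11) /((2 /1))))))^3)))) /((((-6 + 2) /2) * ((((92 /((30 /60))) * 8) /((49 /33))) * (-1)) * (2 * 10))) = -0.00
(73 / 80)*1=73 / 80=0.91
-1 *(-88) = 88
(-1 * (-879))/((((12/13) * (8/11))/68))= 712283/8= 89035.38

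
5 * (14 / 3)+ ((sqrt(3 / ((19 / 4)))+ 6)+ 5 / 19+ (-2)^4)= 2 * sqrt(57) / 19+ 2599 / 57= 46.39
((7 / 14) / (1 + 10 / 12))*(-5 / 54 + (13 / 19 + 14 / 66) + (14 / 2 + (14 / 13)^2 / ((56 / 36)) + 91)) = 189873767 / 6993558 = 27.15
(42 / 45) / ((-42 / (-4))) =4 / 45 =0.09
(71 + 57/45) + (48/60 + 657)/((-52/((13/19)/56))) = 4603637/63840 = 72.11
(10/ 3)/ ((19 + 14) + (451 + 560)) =5/ 1566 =0.00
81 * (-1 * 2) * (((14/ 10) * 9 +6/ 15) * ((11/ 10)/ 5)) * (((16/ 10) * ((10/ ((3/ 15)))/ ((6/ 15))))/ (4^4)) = -11583/ 32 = -361.97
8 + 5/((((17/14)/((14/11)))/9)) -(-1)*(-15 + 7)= 8820/187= 47.17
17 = 17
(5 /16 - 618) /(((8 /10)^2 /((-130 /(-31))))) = -16059875 /3968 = -4047.35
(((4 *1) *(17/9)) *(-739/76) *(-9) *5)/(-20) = -12563/76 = -165.30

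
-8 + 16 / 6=-5.33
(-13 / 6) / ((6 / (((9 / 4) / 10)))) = -13 / 160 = -0.08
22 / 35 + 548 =19202 / 35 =548.63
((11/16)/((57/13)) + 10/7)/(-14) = -10121/89376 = -0.11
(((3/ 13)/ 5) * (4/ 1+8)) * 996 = 35856/ 65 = 551.63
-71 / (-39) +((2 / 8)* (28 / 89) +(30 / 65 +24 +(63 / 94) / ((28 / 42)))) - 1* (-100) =83112443 / 652548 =127.37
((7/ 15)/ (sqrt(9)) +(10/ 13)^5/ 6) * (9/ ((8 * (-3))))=-3349051/ 44555160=-0.08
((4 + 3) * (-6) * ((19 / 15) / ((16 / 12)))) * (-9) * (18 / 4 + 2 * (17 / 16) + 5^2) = 908523 / 80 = 11356.54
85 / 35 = 17 / 7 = 2.43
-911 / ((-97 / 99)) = 90189 / 97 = 929.78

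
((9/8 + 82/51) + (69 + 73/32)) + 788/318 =76.49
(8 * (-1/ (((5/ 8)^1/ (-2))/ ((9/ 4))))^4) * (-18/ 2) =-120932352/ 625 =-193491.76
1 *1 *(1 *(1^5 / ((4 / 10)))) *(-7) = -35 / 2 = -17.50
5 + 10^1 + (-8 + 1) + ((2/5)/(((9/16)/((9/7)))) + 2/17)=5374/595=9.03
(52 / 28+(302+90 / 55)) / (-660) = -7841 / 16940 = -0.46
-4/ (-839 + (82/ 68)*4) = 68/ 14181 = 0.00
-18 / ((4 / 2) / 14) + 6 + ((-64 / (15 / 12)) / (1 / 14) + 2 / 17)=-836.68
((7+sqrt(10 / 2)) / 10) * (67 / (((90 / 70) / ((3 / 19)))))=469 * sqrt(5) / 570+3283 / 570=7.60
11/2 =5.50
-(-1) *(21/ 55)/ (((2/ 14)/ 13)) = 1911/ 55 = 34.75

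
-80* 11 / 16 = -55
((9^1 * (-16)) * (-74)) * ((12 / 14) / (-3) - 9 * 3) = -2035296 / 7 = -290756.57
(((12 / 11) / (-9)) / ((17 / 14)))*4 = -224 / 561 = -0.40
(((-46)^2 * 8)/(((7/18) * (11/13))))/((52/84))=914112/11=83101.09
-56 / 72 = -7 / 9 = -0.78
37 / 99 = 0.37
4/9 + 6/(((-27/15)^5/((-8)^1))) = 58748/19683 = 2.98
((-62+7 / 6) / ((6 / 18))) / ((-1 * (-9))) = -365 / 18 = -20.28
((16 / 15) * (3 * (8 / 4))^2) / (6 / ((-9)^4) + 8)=209952 / 43745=4.80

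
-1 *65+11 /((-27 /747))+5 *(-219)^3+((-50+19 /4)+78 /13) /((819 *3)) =-516143605225 /9828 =-52517664.35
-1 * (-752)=752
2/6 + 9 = 9.33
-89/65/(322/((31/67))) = -0.00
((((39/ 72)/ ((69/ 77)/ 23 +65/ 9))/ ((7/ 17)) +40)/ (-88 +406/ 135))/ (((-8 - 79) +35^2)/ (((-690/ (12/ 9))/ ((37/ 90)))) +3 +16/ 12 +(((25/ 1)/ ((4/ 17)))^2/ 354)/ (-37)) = -35297412636375/ 191687566175372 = -0.18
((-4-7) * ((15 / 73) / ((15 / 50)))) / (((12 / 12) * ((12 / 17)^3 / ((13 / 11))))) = -1596725 / 63072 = -25.32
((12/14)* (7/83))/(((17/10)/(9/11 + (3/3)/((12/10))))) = 1090/15521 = 0.07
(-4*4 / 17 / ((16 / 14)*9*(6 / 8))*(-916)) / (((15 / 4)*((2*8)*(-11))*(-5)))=12824 / 378675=0.03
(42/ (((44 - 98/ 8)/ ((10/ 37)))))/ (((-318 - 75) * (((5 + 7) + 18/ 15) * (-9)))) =1400/ 182823993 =0.00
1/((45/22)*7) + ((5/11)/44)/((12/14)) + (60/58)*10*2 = 183676159/8842680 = 20.77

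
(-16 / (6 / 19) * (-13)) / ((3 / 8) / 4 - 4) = -63232 / 375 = -168.62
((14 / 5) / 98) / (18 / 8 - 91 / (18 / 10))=-36 / 60865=-0.00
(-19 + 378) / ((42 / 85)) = 726.55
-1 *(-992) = 992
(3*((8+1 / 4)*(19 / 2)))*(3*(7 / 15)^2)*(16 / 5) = 61446 / 125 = 491.57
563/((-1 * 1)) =-563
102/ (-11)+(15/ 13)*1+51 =6132/ 143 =42.88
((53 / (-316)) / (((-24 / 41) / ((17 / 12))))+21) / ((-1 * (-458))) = 1948109 / 41681664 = 0.05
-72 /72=-1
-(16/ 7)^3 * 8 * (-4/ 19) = 131072/ 6517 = 20.11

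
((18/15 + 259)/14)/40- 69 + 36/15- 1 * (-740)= 1886821/2800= 673.86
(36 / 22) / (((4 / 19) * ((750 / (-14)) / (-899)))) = 358701 / 2750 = 130.44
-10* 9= -90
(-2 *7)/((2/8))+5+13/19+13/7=-6445/133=-48.46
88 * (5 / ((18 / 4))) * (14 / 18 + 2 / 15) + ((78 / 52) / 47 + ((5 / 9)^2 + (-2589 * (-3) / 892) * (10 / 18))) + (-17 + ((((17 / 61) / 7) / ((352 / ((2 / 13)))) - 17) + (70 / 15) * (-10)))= 11278188983981 / 829414521936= 13.60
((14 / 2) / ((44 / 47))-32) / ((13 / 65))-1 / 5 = -27019 / 220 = -122.81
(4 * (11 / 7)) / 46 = 22 / 161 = 0.14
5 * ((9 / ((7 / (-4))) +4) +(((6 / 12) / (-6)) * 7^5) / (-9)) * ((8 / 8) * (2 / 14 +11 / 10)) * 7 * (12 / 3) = 3386765 / 126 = 26879.09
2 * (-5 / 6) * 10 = -50 / 3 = -16.67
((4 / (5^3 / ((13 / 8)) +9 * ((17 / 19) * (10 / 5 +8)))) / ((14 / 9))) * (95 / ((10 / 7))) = 42237 / 38890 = 1.09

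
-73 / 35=-2.09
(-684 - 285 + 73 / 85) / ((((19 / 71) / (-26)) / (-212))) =-32205138784 / 1615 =-19941262.40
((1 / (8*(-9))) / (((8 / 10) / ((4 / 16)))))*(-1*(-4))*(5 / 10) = -5 / 576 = -0.01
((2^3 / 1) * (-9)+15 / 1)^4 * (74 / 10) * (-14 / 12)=-911334753 / 10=-91133475.30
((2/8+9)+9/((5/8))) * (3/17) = 1419/340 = 4.17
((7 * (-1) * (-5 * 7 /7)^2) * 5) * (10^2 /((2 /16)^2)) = -5600000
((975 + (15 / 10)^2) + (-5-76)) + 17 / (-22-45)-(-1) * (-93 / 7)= 1655965 / 1876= 882.71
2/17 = 0.12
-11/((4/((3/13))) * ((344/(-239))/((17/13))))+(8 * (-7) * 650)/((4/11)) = -23277520321/232544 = -100099.42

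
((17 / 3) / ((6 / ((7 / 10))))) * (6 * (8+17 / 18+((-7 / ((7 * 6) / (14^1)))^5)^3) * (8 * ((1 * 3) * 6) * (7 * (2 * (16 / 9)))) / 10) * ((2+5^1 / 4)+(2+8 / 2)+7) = -1645118520473904112 / 215233605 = -7643409217.97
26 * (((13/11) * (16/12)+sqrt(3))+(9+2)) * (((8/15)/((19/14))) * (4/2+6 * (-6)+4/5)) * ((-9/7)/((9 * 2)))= 34528 * sqrt(3)/1425+2865824/9405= 346.68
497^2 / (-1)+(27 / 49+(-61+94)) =-246975.45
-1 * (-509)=509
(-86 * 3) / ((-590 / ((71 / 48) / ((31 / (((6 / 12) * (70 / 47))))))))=21371 / 1375408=0.02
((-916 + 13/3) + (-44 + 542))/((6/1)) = -1241/18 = -68.94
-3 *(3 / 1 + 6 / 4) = -27 / 2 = -13.50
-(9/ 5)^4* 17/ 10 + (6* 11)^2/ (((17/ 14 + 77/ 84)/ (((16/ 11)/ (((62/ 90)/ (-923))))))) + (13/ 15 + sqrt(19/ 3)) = -414487838585189/ 104043750 + sqrt(57)/ 3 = -3983781.60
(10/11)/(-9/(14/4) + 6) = 35/132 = 0.27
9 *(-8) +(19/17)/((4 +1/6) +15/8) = -177024/2465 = -71.82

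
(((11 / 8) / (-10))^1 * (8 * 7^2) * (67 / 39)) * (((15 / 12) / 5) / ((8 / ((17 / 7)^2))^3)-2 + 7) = -905672273473 / 1917726720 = -472.26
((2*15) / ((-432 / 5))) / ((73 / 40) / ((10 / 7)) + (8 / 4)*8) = -1250 / 62199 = -0.02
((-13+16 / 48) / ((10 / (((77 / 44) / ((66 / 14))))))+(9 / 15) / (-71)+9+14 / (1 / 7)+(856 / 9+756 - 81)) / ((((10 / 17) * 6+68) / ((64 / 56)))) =14.01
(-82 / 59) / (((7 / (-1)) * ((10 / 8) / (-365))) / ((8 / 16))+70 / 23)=-275356 / 612479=-0.45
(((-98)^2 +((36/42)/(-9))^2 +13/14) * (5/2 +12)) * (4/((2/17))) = 4176476615/882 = 4735234.26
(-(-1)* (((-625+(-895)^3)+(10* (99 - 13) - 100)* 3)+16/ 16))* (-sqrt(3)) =716915719* sqrt(3) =1241734450.05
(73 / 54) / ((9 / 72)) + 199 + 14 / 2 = 5854 / 27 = 216.81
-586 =-586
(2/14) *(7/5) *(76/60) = 19/75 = 0.25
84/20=21/5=4.20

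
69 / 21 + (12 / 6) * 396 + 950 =12217 / 7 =1745.29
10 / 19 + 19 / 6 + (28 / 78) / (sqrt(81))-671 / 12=-1392055 / 26676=-52.18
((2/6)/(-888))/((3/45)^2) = -0.08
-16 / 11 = -1.45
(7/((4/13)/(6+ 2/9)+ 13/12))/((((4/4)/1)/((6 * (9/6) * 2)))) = 137592/1237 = 111.23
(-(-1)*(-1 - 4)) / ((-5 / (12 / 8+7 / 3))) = 23 / 6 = 3.83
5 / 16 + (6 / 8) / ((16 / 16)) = 17 / 16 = 1.06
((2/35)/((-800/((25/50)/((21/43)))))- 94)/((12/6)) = -55272043/1176000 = -47.00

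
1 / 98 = 0.01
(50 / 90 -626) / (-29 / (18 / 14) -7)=5629 / 266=21.16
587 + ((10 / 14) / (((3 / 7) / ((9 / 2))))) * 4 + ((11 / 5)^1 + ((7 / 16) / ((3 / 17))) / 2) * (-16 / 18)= 331529 / 540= 613.94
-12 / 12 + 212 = 211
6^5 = 7776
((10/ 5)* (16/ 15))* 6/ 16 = 4/ 5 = 0.80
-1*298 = -298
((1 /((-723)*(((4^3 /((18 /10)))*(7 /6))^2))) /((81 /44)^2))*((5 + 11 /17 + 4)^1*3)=-4961 /722710800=-0.00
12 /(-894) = -2 /149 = -0.01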